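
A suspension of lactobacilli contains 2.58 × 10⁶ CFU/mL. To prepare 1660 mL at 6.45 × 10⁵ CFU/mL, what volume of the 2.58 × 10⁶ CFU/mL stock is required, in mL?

V₁ = C₂V₂/C₁ = 6.45 × 10⁵ × 1660 / 2.58 × 10⁶ = 415 mL.

415 mL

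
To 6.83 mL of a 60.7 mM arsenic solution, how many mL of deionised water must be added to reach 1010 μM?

404 mL

1010 μM = 1.01 mM.
V₂ = C₁V₁/C₂ = 60.7 × 6.83 / 1.01 = 410 mL.
Diluent to add = V₂ − V₁ = 410 − 6.83 = 404 mL.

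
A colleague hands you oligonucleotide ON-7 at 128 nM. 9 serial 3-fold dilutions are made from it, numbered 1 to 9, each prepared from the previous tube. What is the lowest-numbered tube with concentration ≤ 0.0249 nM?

Tube n has concentration 128 nM / 3ⁿ.
Need 3ⁿ ≥ 128 nM / 0.0249 nM = 5141, so n ≥ 7.78.
First such tube: n = 8.

tube 8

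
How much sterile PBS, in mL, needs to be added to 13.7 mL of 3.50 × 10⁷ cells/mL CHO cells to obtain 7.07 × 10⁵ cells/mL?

V₂ = C₁V₁/C₂ = 3.50 × 10⁷ × 13.7 / 7.07 × 10⁵ = 678 mL.
Diluent to add = V₂ − V₁ = 678 − 13.7 = 665 mL.

665 mL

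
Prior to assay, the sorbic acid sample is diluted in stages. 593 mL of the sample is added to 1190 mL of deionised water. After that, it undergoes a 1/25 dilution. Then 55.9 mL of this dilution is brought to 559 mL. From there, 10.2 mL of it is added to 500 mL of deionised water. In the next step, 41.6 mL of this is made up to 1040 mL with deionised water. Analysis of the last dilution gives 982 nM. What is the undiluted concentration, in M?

0.923 M

Overall dilution factor = 3.007 × 25 × 10 × 50.02 × 25 = 9.40 × 10⁵.
Original = 982 nM × 9.40 × 10⁵ = 9.23 × 10⁸ nM = 0.923 M.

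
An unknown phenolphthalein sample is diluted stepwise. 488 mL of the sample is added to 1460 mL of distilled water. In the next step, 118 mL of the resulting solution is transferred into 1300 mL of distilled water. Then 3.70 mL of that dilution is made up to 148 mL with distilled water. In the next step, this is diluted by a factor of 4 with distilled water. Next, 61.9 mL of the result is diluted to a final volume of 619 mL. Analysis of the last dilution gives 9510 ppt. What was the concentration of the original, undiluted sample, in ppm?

Overall dilution factor = 3.992 × 12.02 × 40 × 4 × 10 = 7.68 × 10⁴.
Original = 9510 ppt × 7.68 × 10⁴ = 7.30 × 10⁸ ppt = 730 ppm.

730 ppm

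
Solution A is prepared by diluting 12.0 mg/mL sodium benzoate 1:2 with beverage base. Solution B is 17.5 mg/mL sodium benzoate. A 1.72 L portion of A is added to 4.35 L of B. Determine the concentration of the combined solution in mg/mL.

14.2 mg/mL

C_A = 12.0 mg/mL / 2 = 6.00 mg/mL.
C_mix = (C_A·V_A + C_B·V_B)/(V_A + V_B) = (6.00×1.72 + 17.5×4.35) / 6.070 = 14.2 mg/mL.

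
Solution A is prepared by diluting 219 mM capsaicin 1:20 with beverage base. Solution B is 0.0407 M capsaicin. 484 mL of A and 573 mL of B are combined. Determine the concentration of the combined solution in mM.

27.1 mM

C_A = 219 mM / 20 = 10.9 mM.
C_B = 0.0407 M = 40.7 mM.
C_mix = (C_A·V_A + C_B·V_B)/(V_A + V_B) = (10.9×484 + 40.7×573) / 1057 = 27.1 mM.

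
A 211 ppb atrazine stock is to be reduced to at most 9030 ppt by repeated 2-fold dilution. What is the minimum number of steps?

5

Need 2ⁿ ≥ 23.4, so n ≥ log(23.4)/log(2) = 4.55.
Minimum whole steps: n = 5.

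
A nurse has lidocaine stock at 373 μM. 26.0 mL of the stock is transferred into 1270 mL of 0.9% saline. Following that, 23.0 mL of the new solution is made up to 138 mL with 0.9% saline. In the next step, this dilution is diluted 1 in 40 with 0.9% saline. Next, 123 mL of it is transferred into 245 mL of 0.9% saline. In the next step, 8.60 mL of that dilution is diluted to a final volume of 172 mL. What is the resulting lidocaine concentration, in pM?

Overall dilution factor = 49.85 × 6 × 40 × 2.992 × 20 = 7.16 × 10⁵.
373 μM / 7.16 × 10⁵ = 5.21 × 10⁻⁴ μM = 521 pM.

521 pM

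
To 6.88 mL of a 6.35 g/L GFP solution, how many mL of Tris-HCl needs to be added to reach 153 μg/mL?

279 mL

153 μg/mL = 0.153 g/L.
V₂ = C₁V₁/C₂ = 6.35 × 6.88 / 0.153 = 286 mL.
Diluent to add = V₂ − V₁ = 286 − 6.88 = 279 mL.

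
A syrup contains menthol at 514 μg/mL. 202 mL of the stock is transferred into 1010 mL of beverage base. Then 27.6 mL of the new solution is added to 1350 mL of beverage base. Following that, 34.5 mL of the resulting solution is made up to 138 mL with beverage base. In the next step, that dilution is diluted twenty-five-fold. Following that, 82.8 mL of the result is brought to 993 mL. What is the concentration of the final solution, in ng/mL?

Overall dilution factor = 6 × 49.91 × 4 × 25 × 11.99 = 3.59 × 10⁵.
514 μg/mL / 3.59 × 10⁵ = 1.43 × 10⁻³ μg/mL = 1.43 ng/mL.

1.43 ng/mL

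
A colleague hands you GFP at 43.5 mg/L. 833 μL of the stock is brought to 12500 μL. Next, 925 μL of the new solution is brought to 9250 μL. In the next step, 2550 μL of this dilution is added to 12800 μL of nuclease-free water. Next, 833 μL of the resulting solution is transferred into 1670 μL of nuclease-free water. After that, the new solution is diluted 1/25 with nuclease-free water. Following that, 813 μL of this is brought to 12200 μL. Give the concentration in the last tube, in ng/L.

42.7 ng/L

Overall dilution factor = 15.01 × 10 × 6.020 × 3.005 × 25 × 15.01 = 1.02 × 10⁶.
43.5 mg/L / 1.02 × 10⁶ = 4.27 × 10⁻⁵ mg/L = 42.7 ng/L.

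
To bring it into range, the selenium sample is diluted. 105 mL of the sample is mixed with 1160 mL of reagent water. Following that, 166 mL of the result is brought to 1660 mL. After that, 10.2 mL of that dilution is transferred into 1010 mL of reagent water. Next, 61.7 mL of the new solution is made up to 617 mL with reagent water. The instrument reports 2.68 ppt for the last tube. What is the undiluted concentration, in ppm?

Overall dilution factor = 12.05 × 10 × 100.0 × 10 = 1.20 × 10⁵.
Original = 2.68 ppt × 1.20 × 10⁵ = 3.23 × 10⁵ ppt = 0.323 ppm.

0.323 ppm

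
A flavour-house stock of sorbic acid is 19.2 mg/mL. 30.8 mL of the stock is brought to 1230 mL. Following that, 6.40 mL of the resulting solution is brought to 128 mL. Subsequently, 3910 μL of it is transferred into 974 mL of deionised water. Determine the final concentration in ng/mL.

96.1 ng/mL

Overall dilution factor = 39.94 × 20 × 250.1 = 2.00 × 10⁵.
19.2 mg/mL / 2.00 × 10⁵ = 9.61 × 10⁻⁵ mg/mL = 96.1 ng/mL.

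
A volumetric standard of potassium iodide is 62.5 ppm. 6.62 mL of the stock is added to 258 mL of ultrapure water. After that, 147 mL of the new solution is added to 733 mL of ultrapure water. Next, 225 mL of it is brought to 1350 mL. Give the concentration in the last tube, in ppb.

43.5 ppb

Overall dilution factor = 39.97 × 5.986 × 6 = 1436.
62.5 ppm / 1436 = 0.0435 ppm = 43.5 ppb.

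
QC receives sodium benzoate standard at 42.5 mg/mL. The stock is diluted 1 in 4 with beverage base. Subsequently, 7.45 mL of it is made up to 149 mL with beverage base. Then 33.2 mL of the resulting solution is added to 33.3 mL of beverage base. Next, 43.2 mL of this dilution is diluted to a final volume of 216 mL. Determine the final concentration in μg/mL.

53.0 μg/mL

Overall dilution factor = 4 × 20 × 2.003 × 5 = 801.
42.5 mg/mL / 801 = 0.0530 mg/mL = 53.0 μg/mL.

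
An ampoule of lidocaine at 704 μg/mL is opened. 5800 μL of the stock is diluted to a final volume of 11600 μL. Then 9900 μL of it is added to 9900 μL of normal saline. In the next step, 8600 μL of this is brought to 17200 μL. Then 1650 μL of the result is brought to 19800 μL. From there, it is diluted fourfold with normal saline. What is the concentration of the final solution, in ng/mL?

Overall dilution factor = 2 × 2 × 2 × 12 × 4 = 384.
704 μg/mL / 384 = 1.83 μg/mL = 1830 ng/mL.

1830 ng/mL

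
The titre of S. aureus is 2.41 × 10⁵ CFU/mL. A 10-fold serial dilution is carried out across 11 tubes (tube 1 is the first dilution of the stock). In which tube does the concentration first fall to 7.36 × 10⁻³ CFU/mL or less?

tube 8

Tube n has concentration 2.41 × 10⁵ CFU/mL / 10ⁿ.
Need 10ⁿ ≥ 2.41 × 10⁵ CFU/mL / 7.36 × 10⁻³ CFU/mL = 3.27 × 10⁷, so n ≥ 7.52.
First such tube: n = 8.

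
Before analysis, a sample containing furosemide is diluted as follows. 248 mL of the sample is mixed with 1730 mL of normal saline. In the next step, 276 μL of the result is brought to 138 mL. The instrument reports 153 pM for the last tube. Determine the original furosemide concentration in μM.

0.610 μM

Overall dilution factor = 7.976 × 500 = 3988.
Original = 153 pM × 3988 = 6.10 × 10⁵ pM = 0.610 μM.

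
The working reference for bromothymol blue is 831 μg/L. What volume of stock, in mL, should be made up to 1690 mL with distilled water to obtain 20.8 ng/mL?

20.8 ng/mL = 20.8 μg/L.
V₁ = C₂V₂/C₁ = 20.8 × 1690 / 831 = 42.3 mL.

42.3 mL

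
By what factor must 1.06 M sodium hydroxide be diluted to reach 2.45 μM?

Factor = C₀/C_target = 1.06 M / 2.45 μM = 4.33 × 10⁵.

4.33 × 10⁵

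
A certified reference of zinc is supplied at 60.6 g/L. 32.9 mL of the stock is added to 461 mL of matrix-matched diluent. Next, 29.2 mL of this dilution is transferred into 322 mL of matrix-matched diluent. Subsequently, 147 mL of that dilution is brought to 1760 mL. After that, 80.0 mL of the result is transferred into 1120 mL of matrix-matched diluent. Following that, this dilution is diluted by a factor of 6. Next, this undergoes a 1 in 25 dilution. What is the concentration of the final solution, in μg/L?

12.5 μg/L

Overall dilution factor = 15.01 × 12.03 × 11.97 × 15 × 6 × 25 = 4.86 × 10⁶.
60.6 g/L / 4.86 × 10⁶ = 1.25 × 10⁻⁵ g/L = 12.5 μg/L.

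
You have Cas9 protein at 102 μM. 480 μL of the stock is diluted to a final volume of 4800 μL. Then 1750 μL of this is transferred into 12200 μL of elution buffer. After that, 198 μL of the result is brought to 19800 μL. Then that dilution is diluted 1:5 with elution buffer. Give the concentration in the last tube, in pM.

Overall dilution factor = 10 × 7.971 × 100 × 5 = 3.99 × 10⁴.
102 μM / 3.99 × 10⁴ = 2.56 × 10⁻³ μM = 2560 pM.

2560 pM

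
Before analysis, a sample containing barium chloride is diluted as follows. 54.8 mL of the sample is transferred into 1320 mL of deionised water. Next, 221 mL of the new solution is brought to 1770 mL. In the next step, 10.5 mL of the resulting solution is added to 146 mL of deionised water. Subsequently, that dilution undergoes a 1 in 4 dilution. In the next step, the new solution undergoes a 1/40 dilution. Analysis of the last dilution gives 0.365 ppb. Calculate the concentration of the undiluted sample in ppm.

Overall dilution factor = 25.09 × 8.009 × 14.90 × 4 × 40 = 4.79 × 10⁵.
Original = 0.365 ppb × 4.79 × 10⁵ = 1.75 × 10⁵ ppb = 175 ppm.

175 ppm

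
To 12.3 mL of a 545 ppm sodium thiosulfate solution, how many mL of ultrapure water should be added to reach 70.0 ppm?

V₂ = C₁V₁/C₂ = 545 × 12.3 / 70.0 = 95.8 mL.
Diluent to add = V₂ − V₁ = 95.8 − 12.3 = 83.5 mL.

83.5 mL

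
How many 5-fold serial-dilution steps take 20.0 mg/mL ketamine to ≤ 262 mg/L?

3

Need 5ⁿ ≥ 76.3, so n ≥ log(76.3)/log(5) = 2.69.
Minimum whole steps: n = 3.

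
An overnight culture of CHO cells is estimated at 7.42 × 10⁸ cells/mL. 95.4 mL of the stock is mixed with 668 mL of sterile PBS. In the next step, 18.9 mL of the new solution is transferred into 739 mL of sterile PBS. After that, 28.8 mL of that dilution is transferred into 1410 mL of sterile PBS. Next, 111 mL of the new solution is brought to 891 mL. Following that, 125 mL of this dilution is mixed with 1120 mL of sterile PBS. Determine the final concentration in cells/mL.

Overall dilution factor = 8.002 × 40.10 × 49.96 × 8.027 × 9.960 = 1.28 × 10⁶.
7.42 × 10⁸ cells/mL / 1.28 × 10⁶ = 579 cells/mL.

579 cells/mL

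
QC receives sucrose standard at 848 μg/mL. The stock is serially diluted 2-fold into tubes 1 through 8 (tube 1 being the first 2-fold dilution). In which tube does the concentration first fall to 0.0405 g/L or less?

Tube n has concentration 848 μg/mL / 2ⁿ.
Need 2ⁿ ≥ 848 μg/mL / 0.0405 g/L = 20.9, so n ≥ 4.39.
First such tube: n = 5.

tube 5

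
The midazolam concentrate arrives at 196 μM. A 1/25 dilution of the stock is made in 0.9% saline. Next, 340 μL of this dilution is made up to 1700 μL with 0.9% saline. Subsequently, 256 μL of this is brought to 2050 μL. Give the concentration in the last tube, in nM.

196 nM

Overall dilution factor = 25 × 5 × 8.008 = 1001.
196 μM / 1001 = 0.196 μM = 196 nM.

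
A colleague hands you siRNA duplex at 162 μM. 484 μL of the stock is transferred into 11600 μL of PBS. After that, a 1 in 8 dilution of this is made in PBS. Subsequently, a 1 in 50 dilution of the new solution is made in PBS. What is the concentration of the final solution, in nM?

Overall dilution factor = 24.97 × 8 × 50 = 9987.
162 μM / 9987 = 0.0162 μM = 16.2 nM.

16.2 nM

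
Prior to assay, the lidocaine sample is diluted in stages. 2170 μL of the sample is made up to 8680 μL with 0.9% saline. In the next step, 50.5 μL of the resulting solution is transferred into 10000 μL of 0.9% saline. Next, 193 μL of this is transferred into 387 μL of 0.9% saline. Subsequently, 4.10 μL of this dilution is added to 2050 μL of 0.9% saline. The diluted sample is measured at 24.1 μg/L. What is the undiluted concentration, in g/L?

28.9 g/L

Overall dilution factor = 4 × 199.0 × 3.005 × 501 = 1.20 × 10⁶.
Original = 24.1 μg/L × 1.20 × 10⁶ = 2.89 × 10⁷ μg/L = 28.9 g/L.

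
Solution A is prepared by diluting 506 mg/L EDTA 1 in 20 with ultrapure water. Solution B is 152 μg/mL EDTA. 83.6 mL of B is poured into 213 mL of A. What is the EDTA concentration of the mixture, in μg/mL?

C_A = 506 mg/L / 20 = 25.3 mg/L.
C_B = 152 μg/mL = 152 mg/L.
C_mix = (C_A·V_A + C_B·V_B)/(V_A + V_B) = (25.3×213 + 152×83.6) / 296.6 = 61.0 mg/L = 61.0 μg/mL.

61.0 μg/mL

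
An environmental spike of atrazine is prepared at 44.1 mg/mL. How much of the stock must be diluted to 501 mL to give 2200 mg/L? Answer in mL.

2200 mg/L = 2.20 mg/mL.
V₁ = C₂V₂/C₁ = 2.20 × 501 / 44.1 = 25.0 mL.

25.0 mL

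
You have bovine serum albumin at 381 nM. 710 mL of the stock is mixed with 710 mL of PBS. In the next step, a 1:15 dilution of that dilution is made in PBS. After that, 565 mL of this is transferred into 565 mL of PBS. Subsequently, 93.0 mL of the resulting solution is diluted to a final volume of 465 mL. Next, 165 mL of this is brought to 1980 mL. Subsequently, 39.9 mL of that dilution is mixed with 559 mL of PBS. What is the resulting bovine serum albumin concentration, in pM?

7.05 pM

Overall dilution factor = 2 × 15 × 2 × 5 × 12 × 15.01 = 5.40 × 10⁴.
381 nM / 5.40 × 10⁴ = 7.05 × 10⁻³ nM = 7.05 pM.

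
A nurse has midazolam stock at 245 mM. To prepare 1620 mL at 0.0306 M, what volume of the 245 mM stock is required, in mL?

0.0306 M = 30.6 mM.
V₁ = C₂V₂/C₁ = 30.6 × 1620 / 245 = 202 mL.

202 mL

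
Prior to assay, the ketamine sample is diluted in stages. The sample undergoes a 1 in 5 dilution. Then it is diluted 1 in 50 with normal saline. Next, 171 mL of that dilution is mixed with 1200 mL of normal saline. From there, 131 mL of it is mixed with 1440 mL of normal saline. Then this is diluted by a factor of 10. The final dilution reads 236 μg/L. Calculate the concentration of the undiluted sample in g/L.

Overall dilution factor = 5 × 50 × 8.018 × 11.99 × 10 = 2.40 × 10⁵.
Original = 236 μg/L × 2.40 × 10⁵ = 5.67 × 10⁷ μg/L = 56.7 g/L.

56.7 g/L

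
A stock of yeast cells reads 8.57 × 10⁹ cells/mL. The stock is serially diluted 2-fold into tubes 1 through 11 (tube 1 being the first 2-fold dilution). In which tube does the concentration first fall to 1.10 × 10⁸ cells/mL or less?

tube 7

Tube n has concentration 8.57 × 10⁹ cells/mL / 2ⁿ.
Need 2ⁿ ≥ 8.57 × 10⁹ cells/mL / 1.10 × 10⁸ cells/mL = 77.9, so n ≥ 6.28.
First such tube: n = 7.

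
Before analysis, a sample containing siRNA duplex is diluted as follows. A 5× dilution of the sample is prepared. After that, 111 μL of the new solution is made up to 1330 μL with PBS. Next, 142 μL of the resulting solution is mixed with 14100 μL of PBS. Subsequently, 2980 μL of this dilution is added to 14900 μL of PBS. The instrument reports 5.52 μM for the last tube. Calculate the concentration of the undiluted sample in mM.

Overall dilution factor = 5 × 11.98 × 100.3 × 6 = 3.61 × 10⁴.
Original = 5.52 μM × 3.61 × 10⁴ = 1.99 × 10⁵ μM = 199 mM.

199 mM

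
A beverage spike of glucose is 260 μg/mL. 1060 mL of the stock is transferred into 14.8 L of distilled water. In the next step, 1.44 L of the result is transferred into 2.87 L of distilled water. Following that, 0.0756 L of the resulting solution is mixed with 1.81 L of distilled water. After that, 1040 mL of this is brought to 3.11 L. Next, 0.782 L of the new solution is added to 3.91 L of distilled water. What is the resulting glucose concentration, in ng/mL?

Overall dilution factor = 14.96 × 2.993 × 24.94 × 2.990 × 6 = 2.00 × 10⁴.
260 μg/mL / 2.00 × 10⁴ = 0.0130 μg/mL = 13.0 ng/mL.

13.0 ng/mL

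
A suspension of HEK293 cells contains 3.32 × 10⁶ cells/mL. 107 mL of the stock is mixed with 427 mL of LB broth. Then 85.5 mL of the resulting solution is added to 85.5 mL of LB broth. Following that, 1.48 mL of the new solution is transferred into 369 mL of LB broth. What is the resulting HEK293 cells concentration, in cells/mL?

Overall dilution factor = 4.991 × 2 × 250.3 = 2499.
3.32 × 10⁶ cells/mL / 2499 = 1330 cells/mL.

1330 cells/mL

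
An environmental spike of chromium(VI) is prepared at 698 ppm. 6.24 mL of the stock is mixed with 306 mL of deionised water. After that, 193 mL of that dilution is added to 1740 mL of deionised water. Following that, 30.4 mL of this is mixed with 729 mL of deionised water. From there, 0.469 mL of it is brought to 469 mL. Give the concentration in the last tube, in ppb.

0.0558 ppb

Overall dilution factor = 50.04 × 10.02 × 24.98 × 1000 = 1.25 × 10⁷.
698 ppm / 1.25 × 10⁷ = 5.58 × 10⁻⁵ ppm = 0.0558 ppb.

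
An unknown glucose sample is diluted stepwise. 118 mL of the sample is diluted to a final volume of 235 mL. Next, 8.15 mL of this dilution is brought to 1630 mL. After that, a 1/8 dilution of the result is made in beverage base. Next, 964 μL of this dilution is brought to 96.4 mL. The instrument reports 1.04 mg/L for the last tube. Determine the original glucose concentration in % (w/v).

33.1 % (w/v)

Overall dilution factor = 1.992 × 200 × 8 × 100 = 3.19 × 10⁵.
Original = 1.04 mg/L × 3.19 × 10⁵ = 3.31 × 10⁵ mg/L = 33.1 % (w/v).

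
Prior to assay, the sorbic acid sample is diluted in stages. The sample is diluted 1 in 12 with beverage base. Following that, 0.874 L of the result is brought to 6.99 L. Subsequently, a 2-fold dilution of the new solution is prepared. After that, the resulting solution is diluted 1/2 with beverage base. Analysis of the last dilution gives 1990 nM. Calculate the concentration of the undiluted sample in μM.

764 μM

Overall dilution factor = 12 × 7.998 × 2 × 2 = 384.
Original = 1990 nM × 384 = 7.64 × 10⁵ nM = 764 μM.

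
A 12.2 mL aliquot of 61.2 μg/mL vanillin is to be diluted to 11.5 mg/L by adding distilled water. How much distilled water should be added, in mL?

11.5 mg/L = 11.5 μg/mL.
V₂ = C₁V₁/C₂ = 61.2 × 12.2 / 11.5 = 64.9 mL.
Diluent to add = V₂ − V₁ = 64.9 − 12.2 = 52.7 mL.

52.7 mL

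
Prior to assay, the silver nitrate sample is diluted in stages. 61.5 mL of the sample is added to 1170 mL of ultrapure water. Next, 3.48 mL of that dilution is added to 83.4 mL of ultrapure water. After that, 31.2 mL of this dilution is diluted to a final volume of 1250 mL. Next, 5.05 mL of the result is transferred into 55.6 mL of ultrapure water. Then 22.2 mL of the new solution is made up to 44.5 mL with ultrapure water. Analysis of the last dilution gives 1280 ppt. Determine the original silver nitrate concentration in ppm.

617 ppm

Overall dilution factor = 20.02 × 24.97 × 40.06 × 12.01 × 2.005 = 4.82 × 10⁵.
Original = 1280 ppt × 4.82 × 10⁵ = 6.17 × 10⁸ ppt = 617 ppm.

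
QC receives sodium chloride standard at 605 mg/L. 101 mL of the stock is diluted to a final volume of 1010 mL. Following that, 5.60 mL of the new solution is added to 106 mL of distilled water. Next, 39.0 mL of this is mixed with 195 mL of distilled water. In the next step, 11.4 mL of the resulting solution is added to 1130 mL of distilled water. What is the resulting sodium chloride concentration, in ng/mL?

5.05 ng/mL

Overall dilution factor = 10 × 19.93 × 6 × 100.1 = 1.20 × 10⁵.
605 mg/L / 1.20 × 10⁵ = 5.05 × 10⁻³ mg/L = 5.05 ng/mL.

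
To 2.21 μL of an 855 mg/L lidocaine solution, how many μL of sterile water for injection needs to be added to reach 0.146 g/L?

10.7 μL

0.146 g/L = 146 mg/L.
V₂ = C₁V₁/C₂ = 855 × 2.21 / 146 = 12.9 μL.
Diluent to add = V₂ − V₁ = 12.9 − 2.21 = 10.7 μL.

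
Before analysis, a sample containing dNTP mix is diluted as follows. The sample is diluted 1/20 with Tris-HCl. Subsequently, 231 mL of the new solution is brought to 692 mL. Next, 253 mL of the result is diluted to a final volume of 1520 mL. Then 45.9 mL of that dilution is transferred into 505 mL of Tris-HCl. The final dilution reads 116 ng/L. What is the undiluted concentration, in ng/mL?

501 ng/mL

Overall dilution factor = 20 × 2.996 × 6.008 × 12.00 = 4320.
Original = 116 ng/L × 4320 = 5.01 × 10⁵ ng/L = 501 ng/mL.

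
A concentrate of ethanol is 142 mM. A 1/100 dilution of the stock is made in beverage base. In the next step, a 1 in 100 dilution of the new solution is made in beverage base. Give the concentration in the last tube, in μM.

Overall dilution factor = 100 × 100 = 1.00 × 10⁴.
142 mM / 1.00 × 10⁴ = 0.0142 mM = 14.2 μM.

14.2 μM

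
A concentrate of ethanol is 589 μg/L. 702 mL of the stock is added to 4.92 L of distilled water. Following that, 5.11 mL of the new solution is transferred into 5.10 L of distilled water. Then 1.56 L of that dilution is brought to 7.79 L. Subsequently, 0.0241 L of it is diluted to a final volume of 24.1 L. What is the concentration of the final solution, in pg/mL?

0.0147 pg/mL

Overall dilution factor = 8.009 × 999.0 × 4.994 × 1000 = 4.00 × 10⁷.
589 μg/L / 4.00 × 10⁷ = 1.47 × 10⁻⁵ μg/L = 0.0147 pg/mL.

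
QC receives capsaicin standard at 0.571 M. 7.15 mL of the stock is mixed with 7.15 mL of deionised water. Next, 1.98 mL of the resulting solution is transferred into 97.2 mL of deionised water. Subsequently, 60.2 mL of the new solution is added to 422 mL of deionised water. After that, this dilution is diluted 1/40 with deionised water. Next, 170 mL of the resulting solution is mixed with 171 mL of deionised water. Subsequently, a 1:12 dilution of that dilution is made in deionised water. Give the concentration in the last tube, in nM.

Overall dilution factor = 2 × 50.09 × 8.010 × 40 × 2.006 × 12 = 7.73 × 10⁵.
0.571 M / 7.73 × 10⁵ = 7.39 × 10⁻⁷ M = 739 nM.

739 nM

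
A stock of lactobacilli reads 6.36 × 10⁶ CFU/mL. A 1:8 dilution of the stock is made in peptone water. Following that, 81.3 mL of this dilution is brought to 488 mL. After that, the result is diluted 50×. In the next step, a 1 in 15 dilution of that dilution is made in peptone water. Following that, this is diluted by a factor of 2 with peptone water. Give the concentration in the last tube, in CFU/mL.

88.3 CFU/mL

Overall dilution factor = 8 × 6.002 × 50 × 15 × 2 = 7.20 × 10⁴.
6.36 × 10⁶ CFU/mL / 7.20 × 10⁴ = 88.3 CFU/mL.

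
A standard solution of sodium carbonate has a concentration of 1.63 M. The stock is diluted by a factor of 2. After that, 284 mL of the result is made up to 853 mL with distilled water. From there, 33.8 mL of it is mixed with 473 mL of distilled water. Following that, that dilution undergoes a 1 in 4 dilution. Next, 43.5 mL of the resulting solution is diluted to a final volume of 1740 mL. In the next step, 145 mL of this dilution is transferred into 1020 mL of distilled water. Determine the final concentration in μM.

Overall dilution factor = 2 × 3.004 × 14.99 × 4 × 40 × 8.034 = 1.16 × 10⁵.
1.63 M / 1.16 × 10⁵ = 1.41 × 10⁻⁵ M = 14.1 μM.

14.1 μM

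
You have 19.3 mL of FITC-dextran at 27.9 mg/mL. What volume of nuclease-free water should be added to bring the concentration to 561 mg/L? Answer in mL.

561 mg/L = 0.561 mg/mL.
V₂ = C₁V₁/C₂ = 27.9 × 19.3 / 0.561 = 960 mL.
Diluent to add = V₂ − V₁ = 960 − 19.3 = 941 mL.

941 mL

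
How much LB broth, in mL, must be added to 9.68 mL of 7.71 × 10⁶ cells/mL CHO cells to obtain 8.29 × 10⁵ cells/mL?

80.3 mL

V₂ = C₁V₁/C₂ = 7.71 × 10⁶ × 9.68 / 8.29 × 10⁵ = 90.0 mL.
Diluent to add = V₂ − V₁ = 90.0 − 9.68 = 80.3 mL.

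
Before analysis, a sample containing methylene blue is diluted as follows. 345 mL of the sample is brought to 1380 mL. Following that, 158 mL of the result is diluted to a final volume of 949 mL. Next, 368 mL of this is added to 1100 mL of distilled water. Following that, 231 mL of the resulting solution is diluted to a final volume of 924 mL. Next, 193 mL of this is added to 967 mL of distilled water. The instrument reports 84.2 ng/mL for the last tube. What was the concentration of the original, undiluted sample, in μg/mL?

Overall dilution factor = 4 × 6.006 × 3.989 × 4 × 6.010 = 2304.
Original = 84.2 ng/mL × 2304 = 1.94 × 10⁵ ng/mL = 194 μg/mL.

194 μg/mL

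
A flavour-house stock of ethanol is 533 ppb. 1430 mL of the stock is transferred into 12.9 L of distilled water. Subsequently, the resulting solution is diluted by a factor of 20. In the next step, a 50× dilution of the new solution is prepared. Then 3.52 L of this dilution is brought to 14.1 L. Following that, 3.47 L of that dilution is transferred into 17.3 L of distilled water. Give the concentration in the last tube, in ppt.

2.22 ppt

Overall dilution factor = 10.02 × 20 × 50 × 4.006 × 5.986 = 2.40 × 10⁵.
533 ppb / 2.40 × 10⁵ = 2.22 × 10⁻³ ppb = 2.22 ppt.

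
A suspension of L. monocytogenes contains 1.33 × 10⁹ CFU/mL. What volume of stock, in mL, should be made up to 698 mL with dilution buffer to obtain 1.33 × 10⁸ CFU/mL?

69.8 mL

V₁ = C₂V₂/C₁ = 1.33 × 10⁸ × 698 / 1.33 × 10⁹ = 69.8 mL.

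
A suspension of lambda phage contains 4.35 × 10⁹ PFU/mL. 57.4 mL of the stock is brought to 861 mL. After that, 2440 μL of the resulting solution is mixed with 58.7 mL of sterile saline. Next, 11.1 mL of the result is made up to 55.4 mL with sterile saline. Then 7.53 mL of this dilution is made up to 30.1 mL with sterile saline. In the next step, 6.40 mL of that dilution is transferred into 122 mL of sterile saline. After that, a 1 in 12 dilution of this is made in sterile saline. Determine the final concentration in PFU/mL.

Overall dilution factor = 15 × 25.06 × 4.991 × 3.997 × 20.06 × 12 = 1.81 × 10⁶.
4.35 × 10⁹ PFU/mL / 1.81 × 10⁶ = 2410 PFU/mL.

2410 PFU/mL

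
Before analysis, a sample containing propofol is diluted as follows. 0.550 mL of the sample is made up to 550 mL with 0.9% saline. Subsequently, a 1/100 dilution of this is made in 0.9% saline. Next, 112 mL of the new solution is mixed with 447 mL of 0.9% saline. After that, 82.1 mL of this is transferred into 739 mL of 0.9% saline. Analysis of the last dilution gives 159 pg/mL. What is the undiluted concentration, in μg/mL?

794 μg/mL

Overall dilution factor = 1000 × 100 × 4.991 × 10.00 = 4.99 × 10⁶.
Original = 159 pg/mL × 4.99 × 10⁶ = 7.94 × 10⁸ pg/mL = 794 μg/mL.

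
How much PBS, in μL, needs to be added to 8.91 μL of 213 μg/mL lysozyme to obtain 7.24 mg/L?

7.24 mg/L = 7.24 μg/mL.
V₂ = C₁V₁/C₂ = 213 × 8.91 / 7.24 = 262 μL.
Diluent to add = V₂ − V₁ = 262 − 8.91 = 253 μL.

253 μL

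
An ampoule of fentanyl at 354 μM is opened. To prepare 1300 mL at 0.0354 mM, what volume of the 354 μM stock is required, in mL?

0.0354 mM = 35.4 μM.
V₁ = C₂V₂/C₁ = 35.4 × 1300 / 354 = 130 mL.

130 mL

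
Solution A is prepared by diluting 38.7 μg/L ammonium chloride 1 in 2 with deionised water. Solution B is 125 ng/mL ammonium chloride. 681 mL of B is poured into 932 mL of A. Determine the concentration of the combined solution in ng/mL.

64.0 ng/mL

C_A = 38.7 μg/L / 2 = 19.4 μg/L.
C_B = 125 ng/mL = 125 μg/L.
C_mix = (C_A·V_A + C_B·V_B)/(V_A + V_B) = (19.4×932 + 125×681) / 1613 = 64.0 μg/L = 64.0 ng/mL.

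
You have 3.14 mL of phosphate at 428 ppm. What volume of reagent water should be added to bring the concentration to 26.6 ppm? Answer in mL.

V₂ = C₁V₁/C₂ = 428 × 3.14 / 26.6 = 50.5 mL.
Diluent to add = V₂ − V₁ = 50.5 − 3.14 = 47.4 mL.

47.4 mL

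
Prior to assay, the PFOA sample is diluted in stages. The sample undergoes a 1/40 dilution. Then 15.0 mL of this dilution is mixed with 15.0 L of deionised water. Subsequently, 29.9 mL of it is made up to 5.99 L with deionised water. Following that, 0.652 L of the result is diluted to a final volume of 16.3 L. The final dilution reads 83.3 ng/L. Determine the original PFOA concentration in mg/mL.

Overall dilution factor = 40 × 1001 × 200.3 × 25 = 2.01 × 10⁸.
Original = 83.3 ng/L × 2.01 × 10⁸ = 1.67 × 10¹⁰ ng/L = 16.7 mg/mL.

16.7 mg/mL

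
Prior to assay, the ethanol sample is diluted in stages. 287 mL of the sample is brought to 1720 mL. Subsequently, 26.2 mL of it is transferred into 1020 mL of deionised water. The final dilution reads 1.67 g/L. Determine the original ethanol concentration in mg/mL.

Overall dilution factor = 5.993 × 39.93 = 239.
Original = 1.67 g/L × 239 = 400 g/L = 400 mg/mL.

400 mg/mL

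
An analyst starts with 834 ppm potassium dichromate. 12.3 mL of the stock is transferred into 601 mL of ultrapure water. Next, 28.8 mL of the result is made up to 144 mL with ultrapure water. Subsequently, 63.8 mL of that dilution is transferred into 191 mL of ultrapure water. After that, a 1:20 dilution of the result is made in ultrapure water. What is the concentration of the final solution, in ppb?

41.9 ppb

Overall dilution factor = 49.86 × 5 × 3.994 × 20 = 1.99 × 10⁴.
834 ppm / 1.99 × 10⁴ = 0.0419 ppm = 41.9 ppb.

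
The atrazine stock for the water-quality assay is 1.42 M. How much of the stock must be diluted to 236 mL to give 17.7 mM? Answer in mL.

17.7 mM = 0.0177 M.
V₁ = C₂V₂/C₁ = 0.0177 × 236 / 1.42 = 2.94 mL.

2.94 mL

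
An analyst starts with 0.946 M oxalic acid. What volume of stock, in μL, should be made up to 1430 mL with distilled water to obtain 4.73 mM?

4.73 mM = 4.73 × 10⁻³ M.
V₁ = C₂V₂/C₁ = 4.73 × 10⁻³ × 1430 / 0.946 = 7.15 mL = 7150 μL.

7150 μL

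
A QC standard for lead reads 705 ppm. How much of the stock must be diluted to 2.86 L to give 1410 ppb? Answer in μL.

5720 μL

1410 ppb = 1.41 ppm.
V₁ = C₂V₂/C₁ = 1.41 × 2.86 / 705 = 5.72 × 10⁻³ L = 5720 μL.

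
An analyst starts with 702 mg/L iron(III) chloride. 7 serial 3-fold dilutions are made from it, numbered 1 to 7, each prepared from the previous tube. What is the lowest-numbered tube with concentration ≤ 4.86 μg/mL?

tube 5

Tube n has concentration 702 mg/L / 3ⁿ.
Need 3ⁿ ≥ 702 mg/L / 4.86 μg/mL = 144, so n ≥ 4.53.
First such tube: n = 5.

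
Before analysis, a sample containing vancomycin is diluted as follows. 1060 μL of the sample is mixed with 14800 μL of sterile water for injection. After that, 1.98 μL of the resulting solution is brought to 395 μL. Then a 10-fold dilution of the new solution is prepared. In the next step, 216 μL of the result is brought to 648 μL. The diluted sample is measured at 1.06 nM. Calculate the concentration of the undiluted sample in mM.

Overall dilution factor = 14.96 × 199.5 × 10 × 3 = 8.95 × 10⁴.
Original = 1.06 nM × 8.95 × 10⁴ = 9.49 × 10⁴ nM = 0.0949 mM.

0.0949 mM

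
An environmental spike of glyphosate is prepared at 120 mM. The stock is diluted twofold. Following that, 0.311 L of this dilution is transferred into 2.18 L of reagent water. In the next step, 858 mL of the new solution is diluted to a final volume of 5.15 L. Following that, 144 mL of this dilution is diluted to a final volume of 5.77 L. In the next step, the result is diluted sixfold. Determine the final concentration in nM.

5190 nM

Overall dilution factor = 2 × 8.010 × 6.002 × 40.07 × 6 = 2.31 × 10⁴.
120 mM / 2.31 × 10⁴ = 5.19 × 10⁻³ mM = 5190 nM.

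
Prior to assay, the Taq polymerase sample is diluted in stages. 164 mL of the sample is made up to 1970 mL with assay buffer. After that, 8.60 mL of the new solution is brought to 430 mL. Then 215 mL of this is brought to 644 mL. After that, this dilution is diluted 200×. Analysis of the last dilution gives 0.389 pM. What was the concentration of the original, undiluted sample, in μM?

0.140 μM

Overall dilution factor = 12.01 × 50 × 2.995 × 200 = 3.60 × 10⁵.
Original = 0.389 pM × 3.60 × 10⁵ = 1.40 × 10⁵ pM = 0.140 μM.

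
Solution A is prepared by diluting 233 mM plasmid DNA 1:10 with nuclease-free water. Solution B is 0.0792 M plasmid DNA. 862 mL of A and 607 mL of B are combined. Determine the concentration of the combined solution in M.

0.0464 M

C_A = 233 mM / 10 = 23.3 mM.
C_B = 0.0792 M = 79.2 mM.
C_mix = (C_A·V_A + C_B·V_B)/(V_A + V_B) = (23.3×862 + 79.2×607) / 1469 = 46.4 mM = 0.0464 M.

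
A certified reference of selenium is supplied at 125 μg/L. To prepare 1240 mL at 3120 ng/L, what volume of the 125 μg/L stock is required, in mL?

3120 ng/L = 3.12 μg/L.
V₁ = C₂V₂/C₁ = 3.12 × 1240 / 125 = 31.0 mL.

31.0 mL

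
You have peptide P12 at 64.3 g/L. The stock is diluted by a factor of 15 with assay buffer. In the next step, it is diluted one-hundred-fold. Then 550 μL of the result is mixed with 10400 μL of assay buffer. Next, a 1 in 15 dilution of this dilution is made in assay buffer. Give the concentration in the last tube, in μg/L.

Overall dilution factor = 15 × 100 × 19.91 × 15 = 4.48 × 10⁵.
64.3 g/L / 4.48 × 10⁵ = 1.44 × 10⁻⁴ g/L = 144 μg/L.

144 μg/L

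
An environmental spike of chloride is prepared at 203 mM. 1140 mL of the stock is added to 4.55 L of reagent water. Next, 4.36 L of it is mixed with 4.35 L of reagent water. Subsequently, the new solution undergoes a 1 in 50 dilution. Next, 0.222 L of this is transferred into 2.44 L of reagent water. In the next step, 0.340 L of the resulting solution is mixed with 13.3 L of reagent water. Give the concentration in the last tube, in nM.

846 nM

Overall dilution factor = 4.991 × 1.998 × 50 × 11.99 × 40.12 = 2.40 × 10⁵.
203 mM / 2.40 × 10⁵ = 8.46 × 10⁻⁴ mM = 846 nM.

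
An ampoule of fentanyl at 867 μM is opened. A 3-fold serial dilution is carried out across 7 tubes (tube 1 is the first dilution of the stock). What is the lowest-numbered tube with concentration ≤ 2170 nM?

tube 6

Tube n has concentration 867 μM / 3ⁿ.
Need 3ⁿ ≥ 867 μM / 2170 nM = 400, so n ≥ 5.45.
First such tube: n = 6.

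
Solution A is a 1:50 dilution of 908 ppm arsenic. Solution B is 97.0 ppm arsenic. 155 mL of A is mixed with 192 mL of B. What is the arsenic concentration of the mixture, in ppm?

61.8 ppm

C_A = 908 ppm / 50 = 18.2 ppm.
C_mix = (C_A·V_A + C_B·V_B)/(V_A + V_B) = (18.2×155 + 97.0×192) / 347.0 = 61.8 ppm.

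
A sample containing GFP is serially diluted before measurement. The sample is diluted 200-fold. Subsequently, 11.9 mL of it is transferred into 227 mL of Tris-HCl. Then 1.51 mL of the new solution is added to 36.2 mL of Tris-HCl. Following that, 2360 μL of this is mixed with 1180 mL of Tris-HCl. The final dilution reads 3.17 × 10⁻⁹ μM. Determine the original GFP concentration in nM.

Overall dilution factor = 200 × 20.08 × 24.97 × 501 = 5.02 × 10⁷.
Original = 3.17 × 10⁻⁹ μM × 5.02 × 10⁷ = 0.159 μM = 159 nM.

159 nM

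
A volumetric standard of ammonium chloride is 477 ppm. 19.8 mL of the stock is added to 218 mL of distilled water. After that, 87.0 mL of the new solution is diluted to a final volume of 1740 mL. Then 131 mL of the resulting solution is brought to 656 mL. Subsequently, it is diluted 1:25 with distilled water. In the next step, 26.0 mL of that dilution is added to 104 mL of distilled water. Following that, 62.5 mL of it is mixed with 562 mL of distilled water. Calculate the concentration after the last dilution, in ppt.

318 ppt

Overall dilution factor = 12.01 × 20 × 5.008 × 25 × 5 × 9.992 = 1.50 × 10⁶.
477 ppm / 1.50 × 10⁶ = 3.18 × 10⁻⁴ ppm = 318 ppt.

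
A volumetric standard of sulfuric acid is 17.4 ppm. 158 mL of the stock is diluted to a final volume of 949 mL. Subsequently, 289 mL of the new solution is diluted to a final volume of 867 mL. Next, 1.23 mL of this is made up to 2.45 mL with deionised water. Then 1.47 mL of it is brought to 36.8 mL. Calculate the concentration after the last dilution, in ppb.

19.4 ppb

Overall dilution factor = 6.006 × 3 × 1.992 × 25.03 = 899.
17.4 ppm / 899 = 0.0194 ppm = 19.4 ppb.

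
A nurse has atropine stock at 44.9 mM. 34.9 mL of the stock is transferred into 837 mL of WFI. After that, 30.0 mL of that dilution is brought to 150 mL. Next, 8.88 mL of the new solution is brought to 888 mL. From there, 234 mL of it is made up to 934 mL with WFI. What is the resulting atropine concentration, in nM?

Overall dilution factor = 24.98 × 5 × 100 × 3.991 = 4.99 × 10⁴.
44.9 mM / 4.99 × 10⁴ = 9.01 × 10⁻⁴ mM = 901 nM.

901 nM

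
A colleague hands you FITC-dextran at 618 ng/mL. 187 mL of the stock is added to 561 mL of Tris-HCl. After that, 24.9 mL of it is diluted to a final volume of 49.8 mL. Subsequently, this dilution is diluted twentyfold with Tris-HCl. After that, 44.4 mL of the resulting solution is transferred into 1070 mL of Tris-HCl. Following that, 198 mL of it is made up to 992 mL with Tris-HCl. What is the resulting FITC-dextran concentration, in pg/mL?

30.7 pg/mL

Overall dilution factor = 4 × 2 × 20 × 25.10 × 5.010 = 2.01 × 10⁴.
618 ng/mL / 2.01 × 10⁴ = 0.0307 ng/mL = 30.7 pg/mL.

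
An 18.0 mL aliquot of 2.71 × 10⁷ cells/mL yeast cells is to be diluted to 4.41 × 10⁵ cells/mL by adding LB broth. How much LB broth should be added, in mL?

1090 mL

V₂ = C₁V₁/C₂ = 2.71 × 10⁷ × 18.0 / 4.41 × 10⁵ = 1106 mL.
Diluent to add = V₂ − V₁ = 1106 − 18.0 = 1090 mL.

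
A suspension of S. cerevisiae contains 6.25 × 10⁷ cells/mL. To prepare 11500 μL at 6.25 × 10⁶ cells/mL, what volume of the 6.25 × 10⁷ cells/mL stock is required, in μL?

1150 μL

V₁ = C₂V₂/C₁ = 6.25 × 10⁶ × 11500 / 6.25 × 10⁷ = 1150 μL.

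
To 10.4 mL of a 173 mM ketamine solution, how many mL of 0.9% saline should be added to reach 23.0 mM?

V₂ = C₁V₁/C₂ = 173 × 10.4 / 23.0 = 78.2 mL.
Diluent to add = V₂ − V₁ = 78.2 − 10.4 = 67.8 mL.

67.8 mL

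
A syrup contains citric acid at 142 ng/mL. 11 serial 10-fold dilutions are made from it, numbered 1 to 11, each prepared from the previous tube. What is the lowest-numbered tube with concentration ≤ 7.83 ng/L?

Tube n has concentration 142 ng/mL / 10ⁿ.
Need 10ⁿ ≥ 142 ng/mL / 7.83 ng/L = 1.81 × 10⁴, so n ≥ 4.26.
First such tube: n = 5.

tube 5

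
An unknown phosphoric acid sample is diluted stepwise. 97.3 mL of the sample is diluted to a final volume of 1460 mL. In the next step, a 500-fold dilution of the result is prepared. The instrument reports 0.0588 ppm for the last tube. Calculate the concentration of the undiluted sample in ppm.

Overall dilution factor = 15.01 × 500 = 7503.
Original = 0.0588 ppm × 7503 = 441 ppm.

441 ppm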